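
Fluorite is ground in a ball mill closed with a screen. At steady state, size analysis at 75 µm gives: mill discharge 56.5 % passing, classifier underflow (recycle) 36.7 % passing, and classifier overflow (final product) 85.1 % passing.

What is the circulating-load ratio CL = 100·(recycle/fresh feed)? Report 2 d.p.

Classifier node, passing 75 µm:
r = (o − d)/(d − u)
r = (85.1 − 56.5)/(56.5 − 36.7) = 28.6/19.8 = 1.4444
CL = 100·r = 144.44 %

CL = 144.44 %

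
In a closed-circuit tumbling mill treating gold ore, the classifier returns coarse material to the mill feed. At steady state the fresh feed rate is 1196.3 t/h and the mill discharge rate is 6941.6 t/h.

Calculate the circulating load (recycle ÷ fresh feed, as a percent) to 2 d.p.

CL = 480.26 %

M = F + R at steady state, so:
R = M − F = 6941.6 − 1196.3 = 5745.3 t/h
CL = 100·R/F = 100·5745.3/1196.3 = 480.26 %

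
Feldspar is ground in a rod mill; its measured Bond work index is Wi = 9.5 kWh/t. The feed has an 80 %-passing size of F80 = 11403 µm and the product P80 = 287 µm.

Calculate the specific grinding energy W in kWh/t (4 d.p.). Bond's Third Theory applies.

W = 4.7180 kWh/t

Bond: W = 10·Wi·(1/√P80 − 1/√F80)
1/√287 = 0.059028;  1/√11403 = 0.009365
W = 10·9.5·(0.059028 − 0.009365) = 4.7180 kWh/t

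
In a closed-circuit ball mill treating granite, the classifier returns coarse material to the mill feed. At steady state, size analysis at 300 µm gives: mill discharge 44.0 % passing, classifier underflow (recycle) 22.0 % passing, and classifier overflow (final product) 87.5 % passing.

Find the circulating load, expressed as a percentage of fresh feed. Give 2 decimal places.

CL = 197.73 %

Balance %-passing 300 µm (r = R/F):
r = (o − d)/(d − u)
r = (87.5 − 44.0)/(44.0 − 22.0) = 43.5/22.0 = 1.9773
CL = 100·r = 197.73 %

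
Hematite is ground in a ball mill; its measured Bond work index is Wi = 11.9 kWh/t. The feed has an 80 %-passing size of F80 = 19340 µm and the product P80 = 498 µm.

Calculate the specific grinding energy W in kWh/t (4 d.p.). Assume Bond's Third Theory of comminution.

W = 4.4768 kWh/t

Bond:  W = 10 Wi (1/√P − 1/√F)
1/√498 = 0.044811;  1/√19340 = 0.007191
W = 10·11.9·(0.044811 − 0.007191) = 4.4768 kWh/t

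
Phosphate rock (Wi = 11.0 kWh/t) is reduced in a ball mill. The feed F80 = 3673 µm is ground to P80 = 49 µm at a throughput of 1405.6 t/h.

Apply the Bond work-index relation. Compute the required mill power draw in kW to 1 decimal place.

W = 10 Wi (1/√P80 − 1/√F80)  [Bond]
W = 10·11.0·(1/√49 − 1/√3673) = 10·11.0·(0.126357) = 13.8993 kWh/t
Mill draw = 13.8993 × 1405.6 = 19536.8 kW

P = 19536.8 kW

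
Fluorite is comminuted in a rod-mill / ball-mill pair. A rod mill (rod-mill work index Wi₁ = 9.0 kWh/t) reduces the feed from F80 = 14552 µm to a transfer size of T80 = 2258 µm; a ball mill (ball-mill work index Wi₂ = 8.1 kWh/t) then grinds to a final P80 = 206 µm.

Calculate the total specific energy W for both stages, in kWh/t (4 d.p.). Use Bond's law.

W = 10 Wi (P80^-0.5 − F80^-0.5)
Stage 1 (14552→2258 µm, Wi₁=9.0): W₁ = 10·9.0·(0.021044 − 0.008290) = 1.1479 kWh/t
Stage 2 (2258→206 µm, Wi₂=8.1): W₂ = 10·8.1·(0.069673 − 0.021044) = 3.9389 kWh/t
W = W₁ + W₂ = 1.1479 + 3.9389 = 5.0869 kWh/t

W = 5.0869 kWh/t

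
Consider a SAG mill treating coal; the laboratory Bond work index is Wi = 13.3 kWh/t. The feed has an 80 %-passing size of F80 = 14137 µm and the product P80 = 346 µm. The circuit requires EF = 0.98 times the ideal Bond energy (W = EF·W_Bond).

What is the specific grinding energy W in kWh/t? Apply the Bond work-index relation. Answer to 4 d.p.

W = 10 Wi / √P80 − 10 Wi / √F80
1/√346 = 0.053760;  1/√14137 = 0.008410
W = 10·13.3·(0.053760 − 0.008410) = 6.0315 kWh/t
Apply correction: 6.0315 × 0.98 = 5.9109 kWh/t

W = 5.9109 kWh/t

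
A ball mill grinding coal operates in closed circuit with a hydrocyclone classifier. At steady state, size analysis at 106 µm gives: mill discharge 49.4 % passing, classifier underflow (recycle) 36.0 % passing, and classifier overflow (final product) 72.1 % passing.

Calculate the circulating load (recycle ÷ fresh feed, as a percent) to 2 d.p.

Two-product formula at 106 µm:
d + r·d = r·u + o → r(d−u) = o−d
r = (72.1 − 49.4)/(49.4 − 36.0) = 22.7/13.4 = 1.6940
CL = 100·r = 169.40 %

CL = 169.40 %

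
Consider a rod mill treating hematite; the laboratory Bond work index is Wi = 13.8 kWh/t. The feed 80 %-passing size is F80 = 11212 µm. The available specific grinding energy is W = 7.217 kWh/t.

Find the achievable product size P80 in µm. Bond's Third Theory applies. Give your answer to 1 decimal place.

W = 10 Wi / √P80 − 10 Wi / √F80
⇒ 1/√P80 = W/(10·Wi) + 1/√F80
  = 7.2170/(10·13.8) + 1/√11212 = 0.052297 + 0.009444 = 0.061741
P80 = (1/0.061741)² = 16.1967² = 262.33 µm

P80 = 262.3 µm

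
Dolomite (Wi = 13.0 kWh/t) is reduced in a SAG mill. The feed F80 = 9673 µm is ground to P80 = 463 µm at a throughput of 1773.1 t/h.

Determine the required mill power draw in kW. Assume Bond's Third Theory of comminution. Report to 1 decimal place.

P = 8368.7 kW

Bond: W = 10·Wi·(1/√P80 − 1/√F80)
W = 10·13.0·(1/√463 − 1/√9673) = 10·13.0·(0.036306) = 4.7198 kWh/t
P_mill = W·ṁ = 4.7198·1773.1 = 8368.7 kW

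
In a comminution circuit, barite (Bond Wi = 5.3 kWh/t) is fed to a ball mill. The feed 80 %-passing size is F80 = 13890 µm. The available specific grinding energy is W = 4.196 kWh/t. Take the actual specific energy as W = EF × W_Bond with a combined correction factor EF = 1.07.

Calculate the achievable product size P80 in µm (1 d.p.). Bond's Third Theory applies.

P80 = 147.0 µm

Bond:  W = 10 Wi (1/√P − 1/√F)
W_Bond = W / EF = 4.196 / 1.07 = 3.9215 kWh/t
P80^(−½) = W_Bond/(10 Wi) + F80^(−½)
  = 3.9215/(10·5.3) + 1/√13890 = 0.073990 + 0.008485 = 0.082475
P80 = (1/0.082475)² = 12.1248² = 147.01 µm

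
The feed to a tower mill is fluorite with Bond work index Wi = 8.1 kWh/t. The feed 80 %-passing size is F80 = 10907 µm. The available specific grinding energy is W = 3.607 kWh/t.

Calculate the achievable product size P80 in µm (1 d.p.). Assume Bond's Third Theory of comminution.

P80 = 341.6 µm

W = 10 Wi (P80^-0.5 − F80^-0.5)
⇒ 1/√P80 = W/(10 Wi) + 1/√F80
  = 3.6070/(10·8.1) + 1/√10907 = 0.044531 + 0.009575 = 0.054106
P80 = (1/0.054106)² = 18.4822² = 341.59 µm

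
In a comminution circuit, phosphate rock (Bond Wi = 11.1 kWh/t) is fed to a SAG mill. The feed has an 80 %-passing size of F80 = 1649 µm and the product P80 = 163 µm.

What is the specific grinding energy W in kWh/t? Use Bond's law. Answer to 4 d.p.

W = 5.9607 kWh/t

W = 10·Wi·(P80^(-½) − F80^(-½))
1/√163 = 0.078326;  1/√1649 = 0.024626
W = 10·11.1·(0.078326 − 0.024626) = 5.9607 kWh/t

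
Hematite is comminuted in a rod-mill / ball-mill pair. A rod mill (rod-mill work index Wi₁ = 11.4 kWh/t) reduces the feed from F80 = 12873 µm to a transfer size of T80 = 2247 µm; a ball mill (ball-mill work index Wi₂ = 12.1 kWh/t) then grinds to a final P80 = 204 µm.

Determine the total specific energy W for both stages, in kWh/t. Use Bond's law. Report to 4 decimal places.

W = 10·Wi·[P80^(−½) − F80^(−½)]
Stage 1 (12873→2247 µm, Wi₁=11.4): W₁ = 10·11.4·(0.021096 − 0.008814) = 1.4002 kWh/t
Stage 2 (2247→204 µm, Wi₂=12.1): W₂ = 10·12.1·(0.070014 − 0.021096) = 5.9191 kWh/t
W = W₁ + W₂ = 1.4002 + 5.9191 = 7.3193 kWh/t

W = 7.3193 kWh/t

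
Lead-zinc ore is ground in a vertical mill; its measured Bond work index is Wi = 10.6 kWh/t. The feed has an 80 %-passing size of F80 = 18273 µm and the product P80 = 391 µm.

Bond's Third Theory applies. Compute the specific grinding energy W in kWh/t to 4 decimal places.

W = 4.5765 kWh/t

W = 10·Wi·(P80^(-½) − F80^(-½))
1/√391 = 0.050572;  1/√18273 = 0.007398
W = 10·10.6·(0.050572 − 0.007398) = 4.5765 kWh/t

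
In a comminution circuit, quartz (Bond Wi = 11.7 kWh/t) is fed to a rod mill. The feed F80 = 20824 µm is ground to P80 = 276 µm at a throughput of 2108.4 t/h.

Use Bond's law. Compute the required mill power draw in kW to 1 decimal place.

P = 13139.1 kW

Bond: W = 10·Wi·(1/√P80 − 1/√F80)
W = 10·11.7·(1/√276 − 1/√20824) = 10·11.7·(0.053263) = 6.2318 kWh/t
P_mill = W·ṁ = 6.2318·2108.4 = 13139.1 kW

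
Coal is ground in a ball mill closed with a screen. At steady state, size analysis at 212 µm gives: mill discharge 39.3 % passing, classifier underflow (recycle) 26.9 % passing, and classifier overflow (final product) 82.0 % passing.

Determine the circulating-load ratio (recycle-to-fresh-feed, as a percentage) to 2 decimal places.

Classifier node, passing 212 µm:
r = (o − d)/(d − u)
r = (82.0 − 39.3)/(39.3 − 26.9) = 42.7/12.4 = 3.4435
CL = 100·r = 344.35 %

CL = 344.35 %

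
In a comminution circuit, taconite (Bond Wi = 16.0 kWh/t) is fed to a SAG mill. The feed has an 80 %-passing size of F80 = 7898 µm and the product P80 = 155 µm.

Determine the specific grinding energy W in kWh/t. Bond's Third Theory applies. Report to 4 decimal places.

W = 10·Wi·(P80^(-½) − F80^(-½))
1/√155 = 0.080322;  1/√7898 = 0.011252
W = 10·16.0·(0.080322 − 0.011252) = 11.0511 kWh/t

W = 11.0511 kWh/t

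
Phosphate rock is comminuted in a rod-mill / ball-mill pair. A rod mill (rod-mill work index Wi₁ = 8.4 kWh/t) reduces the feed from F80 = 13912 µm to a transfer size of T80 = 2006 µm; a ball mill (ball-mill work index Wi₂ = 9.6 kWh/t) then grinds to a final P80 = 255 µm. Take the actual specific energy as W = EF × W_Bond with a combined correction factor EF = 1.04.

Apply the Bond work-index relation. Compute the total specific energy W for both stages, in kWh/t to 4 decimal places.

W = 10·Wi·[P80^(−½) − F80^(−½)]
Stage 1 (13912→2006 µm, Wi₁=8.4): W₁ = 10·8.4·(0.022327 − 0.008478) = 1.1633 kWh/t
Stage 2 (2006→255 µm, Wi₂=9.6): W₂ = 10·9.6·(0.062622 − 0.022327) = 3.8683 kWh/t
W = W₁ + W₂ = 1.1633 + 3.8683 = 5.0317 kWh/t
Corrected W = EF·W_Bond = 1.04·5.0317 = 5.2329 kWh/t

W = 5.2329 kWh/t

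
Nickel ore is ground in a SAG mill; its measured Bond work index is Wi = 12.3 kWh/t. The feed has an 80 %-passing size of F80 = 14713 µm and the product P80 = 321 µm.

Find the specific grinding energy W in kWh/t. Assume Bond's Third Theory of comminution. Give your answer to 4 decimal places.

W_Bond = 10·Wi·(1/√P₈₀ − 1/√F₈₀)
1/√321 = 0.055815;  1/√14713 = 0.008244
W = 10·12.3·(0.055815 − 0.008244) = 5.8512 kWh/t

W = 5.8512 kWh/t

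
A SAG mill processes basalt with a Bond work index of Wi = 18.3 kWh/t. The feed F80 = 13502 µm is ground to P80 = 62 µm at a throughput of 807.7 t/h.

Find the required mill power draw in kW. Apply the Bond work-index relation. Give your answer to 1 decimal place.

P = 17499.7 kW

Bond:  W = 10 Wi (1/√P − 1/√F)
W = 10·18.3·(1/√62 − 1/√13502) = 10·18.3·(0.118394) = 21.6661 kWh/t
P_mill = W·ṁ = 21.6661·807.7 = 17499.7 kW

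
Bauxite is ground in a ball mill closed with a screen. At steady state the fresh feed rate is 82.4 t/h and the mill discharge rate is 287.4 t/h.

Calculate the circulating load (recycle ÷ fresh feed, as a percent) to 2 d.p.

Steady state: M = F + R.
R = M − F = 287.4 − 82.4 = 205.0 t/h
CL = 100·R/F = 100·205.0/82.4 = 248.79 %

CL = 248.79 %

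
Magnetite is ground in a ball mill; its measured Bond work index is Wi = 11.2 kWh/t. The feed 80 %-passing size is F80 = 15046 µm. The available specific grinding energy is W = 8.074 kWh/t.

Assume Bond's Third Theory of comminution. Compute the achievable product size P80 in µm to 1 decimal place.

P80 = 155.3 µm

Bond:  W = 10 Wi (1/√P − 1/√F)
P80^-0.5 = F80^-0.5 + W/(10 Wi)
  = 8.0740/(10·11.2) + 1/√15046 = 0.072089 + 0.008152 = 0.080242
P80 = (1/0.080242)² = 12.4623² = 155.31 µm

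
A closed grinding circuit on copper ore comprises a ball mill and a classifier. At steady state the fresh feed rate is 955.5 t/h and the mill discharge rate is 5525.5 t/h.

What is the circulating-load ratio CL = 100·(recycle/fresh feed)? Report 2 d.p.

Steady state: M = F + R.
R = M − F = 5525.5 − 955.5 = 4570.0 t/h
CL = 100·R/F = 100·4570.0/955.5 = 478.28 %

CL = 478.28 %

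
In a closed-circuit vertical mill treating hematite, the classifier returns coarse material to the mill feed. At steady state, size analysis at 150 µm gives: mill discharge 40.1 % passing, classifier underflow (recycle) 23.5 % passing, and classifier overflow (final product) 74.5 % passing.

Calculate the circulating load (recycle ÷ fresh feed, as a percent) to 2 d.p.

CL = 207.23 %

Mass balance on the −150 µm fraction:
(1+r)·d = r·u + o ⇒ r = (o−d)/(d−u)
r = (74.5 − 40.1)/(40.1 − 23.5) = 34.4/16.6 = 2.0723
CL = 100·r = 207.23 %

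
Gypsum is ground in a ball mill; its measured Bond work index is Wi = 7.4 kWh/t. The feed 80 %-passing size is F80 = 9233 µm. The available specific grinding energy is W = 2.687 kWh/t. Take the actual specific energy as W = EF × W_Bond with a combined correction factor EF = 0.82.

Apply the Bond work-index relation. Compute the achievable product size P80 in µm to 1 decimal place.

P80 = 334.4 µm

W = 10·Wi·[P80^(−½) − F80^(−½)]
W_Bond = W / EF = 2.687 / 0.82 = 3.2768 kWh/t
P80^(−½) = W_Bond/(10 Wi) + F80^(−½)
  = 3.2768/(10·7.4) + 1/√9233 = 0.044281 + 0.010407 = 0.054689
P80 = (1/0.054689)² = 18.2854² = 334.35 µm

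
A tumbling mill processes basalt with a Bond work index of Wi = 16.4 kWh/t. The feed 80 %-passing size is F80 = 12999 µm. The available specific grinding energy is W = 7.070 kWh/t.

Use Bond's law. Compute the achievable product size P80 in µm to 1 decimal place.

P80 = 371.5 µm

W = 10 Wi (P80^-0.5 − F80^-0.5)
P80^-0.5 = F80^-0.5 + W/(10 Wi)
  = 7.0700/(10·16.4) + 1/√12999 = 0.043110 + 0.008771 = 0.051881
P80 = (1/0.051881)² = 19.2750² = 371.53 µm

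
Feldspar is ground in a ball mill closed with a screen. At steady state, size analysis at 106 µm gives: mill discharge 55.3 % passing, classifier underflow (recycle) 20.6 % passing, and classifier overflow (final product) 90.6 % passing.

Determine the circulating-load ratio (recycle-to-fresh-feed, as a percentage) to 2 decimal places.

Balance %-passing 106 µm (r = R/F):
Fd + Rd = Ru + Fo ⇒ R/F = (o−d)/(d−u)
r = (90.6 − 55.3)/(55.3 − 20.6) = 35.3/34.7 = 1.0173
CL = 100·r = 101.73 %

CL = 101.73 %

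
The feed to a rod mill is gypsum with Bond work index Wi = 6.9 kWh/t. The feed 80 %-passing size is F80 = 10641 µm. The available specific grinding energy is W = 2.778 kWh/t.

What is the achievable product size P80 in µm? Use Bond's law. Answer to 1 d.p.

W = 10·Wi·[P80^(−½) − F80^(−½)]
P80^-0.5 = F80^-0.5 + W/(10 Wi)
  = 2.7780/(10·6.9) + 1/√10641 = 0.040261 + 0.009694 = 0.049955
P80 = (1/0.049955)² = 20.0180² = 400.72 µm

P80 = 400.7 µm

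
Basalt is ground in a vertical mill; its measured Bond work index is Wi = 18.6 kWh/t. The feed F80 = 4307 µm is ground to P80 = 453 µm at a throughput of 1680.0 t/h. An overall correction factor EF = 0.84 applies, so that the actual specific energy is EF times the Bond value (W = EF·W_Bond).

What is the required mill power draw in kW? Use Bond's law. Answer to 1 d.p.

P = 8333.0 kW

Bond:  W = 10 Wi (1/√P − 1/√F)
W = 10·18.6·(1/√453 − 1/√4307) = 10·18.6·(0.031747) = 5.9049 kWh/t
Apply correction: 5.9049 × 0.84 = 4.9601 kWh/t
Mill draw = 4.9601 × 1680.0 = 8333.0 kW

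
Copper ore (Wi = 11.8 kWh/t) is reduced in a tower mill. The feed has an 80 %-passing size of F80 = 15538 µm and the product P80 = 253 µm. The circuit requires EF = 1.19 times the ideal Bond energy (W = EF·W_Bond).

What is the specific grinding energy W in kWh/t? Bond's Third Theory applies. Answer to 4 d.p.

Bond: W = 10·Wi·(1/√P80 − 1/√F80)
1/√253 = 0.062869;  1/√15538 = 0.008022
W = 10·11.8·(0.062869 − 0.008022) = 6.4720 kWh/t
W_actual = 1.19 × 6.4720 = 7.7016 kWh/t

W = 7.7016 kWh/t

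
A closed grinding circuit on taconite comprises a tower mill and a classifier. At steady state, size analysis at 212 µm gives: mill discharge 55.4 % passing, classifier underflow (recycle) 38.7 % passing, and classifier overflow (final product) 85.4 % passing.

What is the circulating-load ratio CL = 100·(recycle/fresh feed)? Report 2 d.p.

CL = 179.64 %

Let r = R/F. Size balance at 212 µm:
(1+r)d = ru + o → r = (o−d)/(d−u)
r = (85.4 − 55.4)/(55.4 − 38.7) = 30.0/16.7 = 1.7964
CL = 100·r = 179.64 %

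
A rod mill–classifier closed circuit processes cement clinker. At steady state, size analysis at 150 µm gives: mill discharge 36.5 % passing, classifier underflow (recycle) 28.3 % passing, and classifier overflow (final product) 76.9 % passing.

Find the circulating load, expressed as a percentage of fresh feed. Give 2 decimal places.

CL = 492.68 %

Two-product formula at 150 µm:
Fd + Rd = Ru + Fo ⇒ R/F = (o−d)/(d−u)
r = (76.9 − 36.5)/(36.5 − 28.3) = 40.4/8.2 = 4.9268
CL = 100·r = 492.68 %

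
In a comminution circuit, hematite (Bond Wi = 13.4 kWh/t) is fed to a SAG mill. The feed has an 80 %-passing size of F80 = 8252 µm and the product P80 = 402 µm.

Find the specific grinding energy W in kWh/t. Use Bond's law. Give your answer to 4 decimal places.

W = 10·Wi·(P80^(-½) − F80^(-½))
1/√402 = 0.049875;  1/√8252 = 0.011008
W = 10·13.4·(0.049875 − 0.011008) = 5.2082 kWh/t

W = 5.2082 kWh/t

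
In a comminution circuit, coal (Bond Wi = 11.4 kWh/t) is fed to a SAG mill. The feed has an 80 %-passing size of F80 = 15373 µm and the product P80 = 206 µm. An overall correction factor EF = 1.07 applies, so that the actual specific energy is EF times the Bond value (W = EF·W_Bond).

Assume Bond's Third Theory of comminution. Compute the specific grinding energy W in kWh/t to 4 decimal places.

W = 10·Wi·[P80^(−½) − F80^(−½)]
1/√206 = 0.069673;  1/√15373 = 0.008065
W = 10·11.4·(0.069673 − 0.008065) = 7.0233 kWh/t
Apply correction: 7.0233 × 1.07 = 7.5149 kWh/t

W = 7.5149 kWh/t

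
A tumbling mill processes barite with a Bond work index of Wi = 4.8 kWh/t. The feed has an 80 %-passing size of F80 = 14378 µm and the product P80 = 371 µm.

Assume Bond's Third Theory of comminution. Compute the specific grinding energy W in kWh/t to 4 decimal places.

W = 2.0917 kWh/t

W = 10 Wi (P80^-0.5 − F80^-0.5)
1/√371 = 0.051917;  1/√14378 = 0.008340
W = 10·4.8·(0.051917 − 0.008340) = 2.0917 kWh/t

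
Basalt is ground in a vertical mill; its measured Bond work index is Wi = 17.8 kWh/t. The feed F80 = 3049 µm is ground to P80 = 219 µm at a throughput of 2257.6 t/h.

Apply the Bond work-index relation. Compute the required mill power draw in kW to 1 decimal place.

W_Bond = 10·Wi·(1/√P₈₀ − 1/√F₈₀)
W = 10·17.8·(1/√219 − 1/√3049) = 10·17.8·(0.049464) = 8.8045 kWh/t
P = W·T = 8.8045·2257.6 = 19877.1 kW

P = 19877.1 kW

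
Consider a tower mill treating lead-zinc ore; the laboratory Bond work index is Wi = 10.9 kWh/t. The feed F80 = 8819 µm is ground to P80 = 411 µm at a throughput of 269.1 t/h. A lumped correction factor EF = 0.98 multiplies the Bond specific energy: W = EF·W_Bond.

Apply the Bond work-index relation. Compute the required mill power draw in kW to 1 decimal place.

W = 10·Wi·(P80^(-½) − F80^(-½))
W = 10·10.9·(1/√411 − 1/√8819) = 10·10.9·(0.038678) = 4.2159 kWh/t
Corrected W = EF·W_Bond = 0.98·4.2159 = 4.1316 kWh/t
Mill draw = 4.1316 × 269.1 = 1111.8 kW

P = 1111.8 kW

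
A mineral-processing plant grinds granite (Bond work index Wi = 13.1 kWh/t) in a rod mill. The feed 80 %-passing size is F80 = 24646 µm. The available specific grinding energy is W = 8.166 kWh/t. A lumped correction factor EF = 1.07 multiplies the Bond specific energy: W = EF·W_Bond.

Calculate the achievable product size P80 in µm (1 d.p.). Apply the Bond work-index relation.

P80 = 239.4 µm

W = 10 Wi (P80^-0.5 − F80^-0.5)
W_Bond = W / EF = 8.166 / 1.07 = 7.6318 kWh/t
⇒ 1/√P80 = W_Bond/(10 Wi) + 1/√F80
  = 7.6318/(10·13.1) + 1/√24646 = 0.058258 + 0.006370 = 0.064628
P80 = (1/0.064628)² = 15.4733² = 239.42 µm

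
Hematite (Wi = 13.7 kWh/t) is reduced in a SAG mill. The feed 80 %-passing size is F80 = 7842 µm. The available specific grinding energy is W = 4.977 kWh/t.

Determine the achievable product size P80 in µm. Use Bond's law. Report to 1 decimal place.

W = 10 Wi (1/√P80 − 1/√F80)  [Bond]
1/√P80 = 1/√F80 + W/(10·Wi)
  = 4.9770/(10·13.7) + 1/√7842 = 0.036328 + 0.011292 = 0.047621
P80 = (1/0.047621)² = 20.9992² = 440.97 µm

P80 = 441.0 µm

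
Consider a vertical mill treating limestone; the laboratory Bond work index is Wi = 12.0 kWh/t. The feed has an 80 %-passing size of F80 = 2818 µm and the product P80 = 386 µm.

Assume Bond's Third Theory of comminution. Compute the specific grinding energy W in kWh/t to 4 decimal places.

W = 3.8473 kWh/t

W = 10 Wi / √P80 − 10 Wi / √F80
1/√386 = 0.050899;  1/√2818 = 0.018838
W = 10·12.0·(0.050899 − 0.018838) = 3.8473 kWh/t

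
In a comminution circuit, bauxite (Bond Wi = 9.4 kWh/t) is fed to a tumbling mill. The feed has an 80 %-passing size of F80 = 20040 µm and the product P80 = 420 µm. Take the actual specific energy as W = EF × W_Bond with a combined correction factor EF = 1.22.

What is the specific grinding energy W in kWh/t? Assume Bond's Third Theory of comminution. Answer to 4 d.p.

W = 4.7857 kWh/t

W_Bond = 10·Wi·(1/√P₈₀ − 1/√F₈₀)
1/√420 = 0.048795;  1/√20040 = 0.007064
W = 10·9.4·(0.048795 − 0.007064) = 3.9227 kWh/t
With EF = 1.22: W = 3.9227·1.22 = 4.7857 kWh/t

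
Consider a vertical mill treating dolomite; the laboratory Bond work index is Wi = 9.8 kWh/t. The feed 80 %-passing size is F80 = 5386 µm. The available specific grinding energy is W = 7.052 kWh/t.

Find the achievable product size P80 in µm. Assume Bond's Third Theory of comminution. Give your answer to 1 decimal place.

P80 = 136.5 µm

W = 10 Wi (P80^-0.5 − F80^-0.5)
P80^-0.5 = F80^-0.5 + W/(10 Wi)
  = 7.0520/(10·9.8) + 1/√5386 = 0.071959 + 0.013626 = 0.085585
P80 = (1/0.085585)² = 11.6843² = 136.52 µm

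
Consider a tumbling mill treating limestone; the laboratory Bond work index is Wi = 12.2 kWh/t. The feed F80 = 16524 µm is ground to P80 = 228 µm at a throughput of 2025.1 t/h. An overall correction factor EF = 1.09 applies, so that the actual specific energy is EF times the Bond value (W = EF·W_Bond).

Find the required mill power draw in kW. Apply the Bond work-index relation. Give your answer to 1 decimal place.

P = 15739.7 kW

Bond: W = 10·Wi·(1/√P80 − 1/√F80)
W = 10·12.2·(1/√228 − 1/√16524) = 10·12.2·(0.058447) = 7.1306 kWh/t
Corrected W = EF·W_Bond = 1.09·7.1306 = 7.7723 kWh/t
Power = W × throughput = 7.7723 kWh/t × 2025.1 t/h = 15739.7 kW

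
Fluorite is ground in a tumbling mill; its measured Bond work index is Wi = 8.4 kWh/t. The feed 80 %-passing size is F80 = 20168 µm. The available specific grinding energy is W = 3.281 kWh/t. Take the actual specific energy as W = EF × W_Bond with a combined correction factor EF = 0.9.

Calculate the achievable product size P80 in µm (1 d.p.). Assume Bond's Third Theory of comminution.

W = 10 Wi / √P80 − 10 Wi / √F80
W_Bond = W / EF = 3.281 / 0.9 = 3.6456 kWh/t
⇒ 1/√P80 = W_Bond/(10·Wi) + 1/√F80
  = 3.6456/(10·8.4) + 1/√20168 = 0.043399 + 0.007042 = 0.050441
P80 = (1/0.050441)² = 19.8251² = 393.04 µm

P80 = 393.0 µm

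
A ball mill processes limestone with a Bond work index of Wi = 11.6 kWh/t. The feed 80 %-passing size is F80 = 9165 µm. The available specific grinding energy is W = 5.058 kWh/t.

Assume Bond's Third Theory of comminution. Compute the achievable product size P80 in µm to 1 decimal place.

Bond:  W = 10 Wi (1/√P − 1/√F)
⇒ 1/√P80 = W/(10 Wi) + 1/√F80
  = 5.0580/(10·11.6) + 1/√9165 = 0.043603 + 0.010446 = 0.054049
P80 = (1/0.054049)² = 18.5017² = 342.31 µm

P80 = 342.3 µm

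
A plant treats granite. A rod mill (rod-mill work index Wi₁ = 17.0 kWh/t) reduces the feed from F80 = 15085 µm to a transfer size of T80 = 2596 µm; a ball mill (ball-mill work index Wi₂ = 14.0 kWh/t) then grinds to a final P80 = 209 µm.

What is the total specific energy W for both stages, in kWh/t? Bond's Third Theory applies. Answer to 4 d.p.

W = 10 Wi / √P80 − 10 Wi / √F80
Stage 1 (15085→2596 µm, Wi₁=17.0): W₁ = 10·17.0·(0.019627 − 0.008142) = 1.9524 kWh/t
Stage 2 (2596→209 µm, Wi₂=14.0): W₂ = 10·14.0·(0.069171 − 0.019627) = 6.9363 kWh/t
W = W₁ + W₂ = 1.9524 + 6.9363 = 8.8887 kWh/t

W = 8.8887 kWh/t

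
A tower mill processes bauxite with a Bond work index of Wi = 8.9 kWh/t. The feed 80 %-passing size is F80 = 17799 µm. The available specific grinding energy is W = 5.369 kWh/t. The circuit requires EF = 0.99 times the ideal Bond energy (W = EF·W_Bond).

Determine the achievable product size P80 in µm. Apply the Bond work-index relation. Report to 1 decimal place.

W_Bond = 10·Wi·(1/√P₈₀ − 1/√F₈₀)
W_Bond = W / EF = 5.369 / 0.99 = 5.4232 kWh/t
⇒ 1/√P80 = W_Bond/(10·Wi) + 1/√F80
  = 5.4232/(10·8.9) + 1/√17799 = 0.060935 + 0.007496 = 0.068431
P80 = (1/0.068431)² = 14.6133² = 213.55 µm

P80 = 213.5 µm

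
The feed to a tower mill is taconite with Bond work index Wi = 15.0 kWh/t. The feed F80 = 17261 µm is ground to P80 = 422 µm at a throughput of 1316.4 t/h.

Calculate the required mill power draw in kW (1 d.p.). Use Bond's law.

Bond:  W = 10 Wi (1/√P − 1/√F)
W = 10·15.0·(1/√422 − 1/√17261) = 10·15.0·(0.041068) = 6.1602 kWh/t
P = W·T = 6.1602·1316.4 = 8109.2 kW

P = 8109.2 kW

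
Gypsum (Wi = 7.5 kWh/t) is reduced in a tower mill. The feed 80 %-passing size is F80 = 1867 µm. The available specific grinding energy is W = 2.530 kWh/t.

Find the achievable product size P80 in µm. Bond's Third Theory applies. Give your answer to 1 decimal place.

P80 = 309.1 µm

Bond: W = 10·Wi·(1/√P80 − 1/√F80)
⇒ 1/√P80 = W/(10 Wi) + 1/√F80
  = 2.5300/(10·7.5) + 1/√1867 = 0.033733 + 0.023143 = 0.056877
P80 = (1/0.056877)² = 17.5819² = 309.12 µm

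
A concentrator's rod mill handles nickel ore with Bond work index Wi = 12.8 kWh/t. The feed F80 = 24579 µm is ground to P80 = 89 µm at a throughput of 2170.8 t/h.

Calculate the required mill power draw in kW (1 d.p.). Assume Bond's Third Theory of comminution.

Bond:  W = 10 Wi (1/√P − 1/√F)
W = 10·12.8·(1/√89 − 1/√24579) = 10·12.8·(0.099621) = 12.7515 kWh/t
Mill draw = 12.7515 × 2170.8 = 27681.0 kW

P = 27681.0 kW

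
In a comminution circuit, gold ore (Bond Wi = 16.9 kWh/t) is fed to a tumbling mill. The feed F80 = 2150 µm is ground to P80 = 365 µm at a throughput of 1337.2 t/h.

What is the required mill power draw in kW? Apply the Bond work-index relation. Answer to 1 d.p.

P = 6954.9 kW

Bond:  W = 10 Wi (1/√P − 1/√F)
W = 10·16.9·(1/√365 − 1/√2150) = 10·16.9·(0.030776) = 5.2011 kWh/t
Mill draw = 5.2011 × 1337.2 = 6954.9 kW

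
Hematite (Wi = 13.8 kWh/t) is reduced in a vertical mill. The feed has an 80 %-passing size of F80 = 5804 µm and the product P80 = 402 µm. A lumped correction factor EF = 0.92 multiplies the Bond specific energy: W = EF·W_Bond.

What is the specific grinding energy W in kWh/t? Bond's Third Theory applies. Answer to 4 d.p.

W = 10·Wi·[P80^(−½) − F80^(−½)]
1/√402 = 0.049875;  1/√5804 = 0.013126
W = 10·13.8·(0.049875 − 0.013126) = 5.0714 kWh/t
W_actual = 0.92 × 5.0714 = 4.6657 kWh/t

W = 4.6657 kWh/t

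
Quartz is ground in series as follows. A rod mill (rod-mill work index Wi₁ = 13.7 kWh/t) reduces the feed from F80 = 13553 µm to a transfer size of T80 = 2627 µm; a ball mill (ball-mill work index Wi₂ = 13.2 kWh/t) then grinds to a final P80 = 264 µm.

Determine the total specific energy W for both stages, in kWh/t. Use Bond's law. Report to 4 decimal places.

W = 10·Wi·[P80^(−½) − F80^(−½)]
Stage 1 (13553→2627 µm, Wi₁=13.7): W₁ = 10·13.7·(0.019511 − 0.008590) = 1.4961 kWh/t
Stage 2 (2627→264 µm, Wi₂=13.2): W₂ = 10·13.2·(0.061546 − 0.019511) = 5.5486 kWh/t
W = W₁ + W₂ = 1.4961 + 5.5486 = 7.0448 kWh/t

W = 7.0448 kWh/t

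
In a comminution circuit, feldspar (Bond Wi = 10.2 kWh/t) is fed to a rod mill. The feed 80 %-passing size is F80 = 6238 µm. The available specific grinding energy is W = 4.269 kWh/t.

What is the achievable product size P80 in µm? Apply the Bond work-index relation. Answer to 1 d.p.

Bond:  W = 10 Wi (1/√P − 1/√F)
⇒ 1/√P80 = W/(10 Wi) + 1/√F80
  = 4.2690/(10·10.2) + 1/√6238 = 0.041853 + 0.012661 = 0.054514
P80 = (1/0.054514)² = 18.3438² = 336.50 µm

P80 = 336.5 µm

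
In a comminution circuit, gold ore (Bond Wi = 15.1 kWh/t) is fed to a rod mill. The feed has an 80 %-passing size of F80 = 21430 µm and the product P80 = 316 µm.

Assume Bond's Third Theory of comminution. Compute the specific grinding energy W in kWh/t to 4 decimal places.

W = 7.4629 kWh/t

Bond: W = 10·Wi·(1/√P80 − 1/√F80)
1/√316 = 0.056254;  1/√21430 = 0.006831
W = 10·15.1·(0.056254 − 0.006831) = 7.4629 kWh/t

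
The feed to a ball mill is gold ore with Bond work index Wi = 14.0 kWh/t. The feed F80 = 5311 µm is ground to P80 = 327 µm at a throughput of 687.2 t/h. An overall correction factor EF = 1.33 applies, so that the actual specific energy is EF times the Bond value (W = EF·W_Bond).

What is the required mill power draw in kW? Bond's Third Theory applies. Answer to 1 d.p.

P = 5320.2 kW

W = 10 Wi (1/√P80 − 1/√F80)  [Bond]
W = 10·14.0·(1/√327 − 1/√5311) = 10·14.0·(0.041578) = 5.8210 kWh/t
Corrected W = EF·W_Bond = 1.33·5.8210 = 7.7419 kWh/t
P_mill = W·ṁ = 7.7419·687.2 = 5320.2 kW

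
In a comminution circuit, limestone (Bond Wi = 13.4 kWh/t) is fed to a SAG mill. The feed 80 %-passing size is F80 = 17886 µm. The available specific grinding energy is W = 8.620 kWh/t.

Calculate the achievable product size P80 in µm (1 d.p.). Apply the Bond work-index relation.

W = 10 Wi (1/√P80 − 1/√F80)  [Bond]
P80^(−½) = W/(10 Wi) + F80^(−½)
  = 8.6200/(10·13.4) + 1/√17886 = 0.064328 + 0.007477 = 0.071806
P80 = (1/0.071806)² = 13.9265² = 193.95 µm

P80 = 193.9 µm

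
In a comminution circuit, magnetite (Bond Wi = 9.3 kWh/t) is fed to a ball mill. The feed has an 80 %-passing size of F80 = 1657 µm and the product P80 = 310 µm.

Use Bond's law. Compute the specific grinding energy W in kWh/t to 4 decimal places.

W = 10·Wi·(P80^(-½) − F80^(-½))
1/√310 = 0.056796;  1/√1657 = 0.024566
W = 10·9.3·(0.056796 − 0.024566) = 2.9974 kWh/t

W = 2.9974 kWh/t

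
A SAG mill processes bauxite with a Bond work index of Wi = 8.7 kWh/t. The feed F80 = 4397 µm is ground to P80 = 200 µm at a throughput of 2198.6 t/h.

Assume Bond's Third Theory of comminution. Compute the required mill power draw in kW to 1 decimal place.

P = 10640.8 kW

W = 10 Wi / √P80 − 10 Wi / √F80
W = 10·8.7·(1/√200 − 1/√4397) = 10·8.7·(0.055630) = 4.8398 kWh/t
Power = W × throughput = 4.8398 kWh/t × 2198.6 t/h = 10640.8 kW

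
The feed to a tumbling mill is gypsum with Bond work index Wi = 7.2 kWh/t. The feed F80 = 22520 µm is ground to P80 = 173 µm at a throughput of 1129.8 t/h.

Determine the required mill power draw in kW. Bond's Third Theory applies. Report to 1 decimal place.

P = 5642.5 kW

W_Bond = 10·Wi·(1/√P₈₀ − 1/√F₈₀)
W = 10·7.2·(1/√173 − 1/√22520) = 10·7.2·(0.069365) = 4.9943 kWh/t
Power = W × throughput = 4.9943 kWh/t × 1129.8 t/h = 5642.5 kW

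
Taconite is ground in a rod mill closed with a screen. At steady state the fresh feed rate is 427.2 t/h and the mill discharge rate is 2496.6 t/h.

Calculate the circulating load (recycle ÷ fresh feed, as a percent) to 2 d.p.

CL = 484.41 %

M = F + R at steady state, so:
R = M − F = 2496.6 − 427.2 = 2069.4 t/h
CL = 100·R/F = 100·2069.4/427.2 = 484.41 %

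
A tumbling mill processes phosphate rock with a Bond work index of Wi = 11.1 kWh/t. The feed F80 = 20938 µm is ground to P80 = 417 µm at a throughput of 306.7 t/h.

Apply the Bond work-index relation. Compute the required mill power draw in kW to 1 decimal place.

P = 1431.9 kW

Bond: W = 10·Wi·(1/√P80 − 1/√F80)
W = 10·11.1·(1/√417 − 1/√20938) = 10·11.1·(0.042059) = 4.6686 kWh/t
P = W·T = 4.6686·306.7 = 1431.9 kW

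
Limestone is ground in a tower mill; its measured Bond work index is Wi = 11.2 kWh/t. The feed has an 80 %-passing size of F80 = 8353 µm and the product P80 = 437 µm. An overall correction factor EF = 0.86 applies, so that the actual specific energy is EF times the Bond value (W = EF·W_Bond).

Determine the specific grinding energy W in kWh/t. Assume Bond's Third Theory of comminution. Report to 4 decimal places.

W_Bond = 10·Wi·(1/√P₈₀ − 1/√F₈₀)
1/√437 = 0.047836;  1/√8353 = 0.010942
W = 10·11.2·(0.047836 − 0.010942) = 4.1322 kWh/t
With EF = 0.86: W = 4.1322·0.86 = 3.5537 kWh/t

W = 3.5537 kWh/t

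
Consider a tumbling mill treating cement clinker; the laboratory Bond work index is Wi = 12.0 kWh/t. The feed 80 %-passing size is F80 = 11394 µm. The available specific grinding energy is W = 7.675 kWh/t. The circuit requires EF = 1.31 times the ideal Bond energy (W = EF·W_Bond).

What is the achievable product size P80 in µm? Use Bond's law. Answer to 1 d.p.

W = 10·Wi·(P80^(-½) − F80^(-½))
W_Bond = W / EF = 7.675 / 1.31 = 5.8588 kWh/t
⇒ 1/√P80 = W_Bond/(10 Wi) + 1/√F80
  = 5.8588/(10·12.0) + 1/√11394 = 0.048823 + 0.009368 = 0.058191
P80 = (1/0.058191)² = 17.1846² = 295.31 µm

P80 = 295.3 µm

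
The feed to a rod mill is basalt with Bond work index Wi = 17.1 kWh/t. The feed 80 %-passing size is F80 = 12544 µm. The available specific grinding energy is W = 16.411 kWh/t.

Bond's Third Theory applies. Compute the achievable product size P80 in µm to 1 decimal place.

W = 10 Wi (P80^-0.5 − F80^-0.5)
P80^(−½) = W/(10 Wi) + F80^(−½)
  = 16.4110/(10·17.1) + 1/√12544 = 0.095971 + 0.008929 = 0.104899
P80 = (1/0.104899)² = 9.5329² = 90.88 µm

P80 = 90.9 µm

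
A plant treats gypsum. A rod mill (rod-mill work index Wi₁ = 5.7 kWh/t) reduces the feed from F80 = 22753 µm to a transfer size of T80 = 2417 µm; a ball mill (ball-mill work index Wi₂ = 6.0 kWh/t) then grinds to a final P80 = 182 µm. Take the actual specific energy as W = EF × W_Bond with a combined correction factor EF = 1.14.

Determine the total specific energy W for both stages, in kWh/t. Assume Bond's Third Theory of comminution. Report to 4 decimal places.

W = 4.5698 kWh/t

W = 10 Wi / √P80 − 10 Wi / √F80
Stage 1 (22753→2417 µm, Wi₁=5.7): W₁ = 10·5.7·(0.020341 − 0.006629) = 0.7815 kWh/t
Stage 2 (2417→182 µm, Wi₂=6.0): W₂ = 10·6.0·(0.074125 − 0.020341) = 3.2271 kWh/t
W = W₁ + W₂ = 0.7815 + 3.2271 = 4.0086 kWh/t
Apply correction: 4.0086 × 1.14 = 4.5698 kWh/t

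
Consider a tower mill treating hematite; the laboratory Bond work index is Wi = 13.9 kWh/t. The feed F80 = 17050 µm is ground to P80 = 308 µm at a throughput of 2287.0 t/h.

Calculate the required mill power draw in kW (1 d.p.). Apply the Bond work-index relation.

P = 15679.1 kW

W = 10 Wi (P80^-0.5 − F80^-0.5)
W = 10·13.9·(1/√308 − 1/√17050) = 10·13.9·(0.049322) = 6.8557 kWh/t
P_mill = W·ṁ = 6.8557·2287.0 = 15679.1 kW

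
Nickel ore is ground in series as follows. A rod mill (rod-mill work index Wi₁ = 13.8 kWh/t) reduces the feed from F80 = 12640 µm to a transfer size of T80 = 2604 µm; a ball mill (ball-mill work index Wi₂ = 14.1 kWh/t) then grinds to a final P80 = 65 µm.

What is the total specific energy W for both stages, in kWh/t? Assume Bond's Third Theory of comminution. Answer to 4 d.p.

W = 10 Wi (1/√P80 − 1/√F80)  [Bond]
Stage 1 (12640→2604 µm, Wi₁=13.8): W₁ = 10·13.8·(0.019597 − 0.008895) = 1.4769 kWh/t
Stage 2 (2604→65 µm, Wi₂=14.1): W₂ = 10·14.1·(0.124035 − 0.019597) = 14.7258 kWh/t
W = W₁ + W₂ = 1.4769 + 14.7258 = 16.2027 kWh/t

W = 16.2027 kWh/t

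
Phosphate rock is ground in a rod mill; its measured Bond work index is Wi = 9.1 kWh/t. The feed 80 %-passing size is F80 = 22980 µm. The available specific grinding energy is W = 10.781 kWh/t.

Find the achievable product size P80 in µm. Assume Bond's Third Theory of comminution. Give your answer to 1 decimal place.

P80 = 63.9 µm

Bond: W = 10·Wi·(1/√P80 − 1/√F80)
1/√P80 = 1/√F80 + W/(10·Wi)
  = 10.7810/(10·9.1) + 1/√22980 = 0.118473 + 0.006597 = 0.125069
P80 = (1/0.125069)² = 7.9956² = 63.93 µm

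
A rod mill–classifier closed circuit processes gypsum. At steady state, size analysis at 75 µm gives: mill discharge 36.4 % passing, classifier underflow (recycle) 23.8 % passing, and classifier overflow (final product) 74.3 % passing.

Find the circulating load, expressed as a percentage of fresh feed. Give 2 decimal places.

Classifier node, passing 75 µm:
(1+r)·d = r·u + o ⇒ r = (o−d)/(d−u)
r = (74.3 − 36.4)/(36.4 − 23.8) = 37.9/12.6 = 3.0079
CL = 100·r = 300.79 %

CL = 300.79 %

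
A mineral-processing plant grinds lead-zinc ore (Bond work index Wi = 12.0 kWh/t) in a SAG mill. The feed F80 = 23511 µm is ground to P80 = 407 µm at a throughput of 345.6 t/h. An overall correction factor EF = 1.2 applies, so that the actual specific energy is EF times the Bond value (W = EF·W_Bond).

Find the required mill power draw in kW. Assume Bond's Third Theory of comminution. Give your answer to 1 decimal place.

Bond: W = 10·Wi·(1/√P80 − 1/√F80)
W = 10·12.0·(1/√407 − 1/√23511) = 10·12.0·(0.043046) = 5.1656 kWh/t
With EF = 1.2: W = 5.1656·1.2 = 6.1987 kWh/t
P = W·T = 6.1987·345.6 = 2142.3 kW

P = 2142.3 kW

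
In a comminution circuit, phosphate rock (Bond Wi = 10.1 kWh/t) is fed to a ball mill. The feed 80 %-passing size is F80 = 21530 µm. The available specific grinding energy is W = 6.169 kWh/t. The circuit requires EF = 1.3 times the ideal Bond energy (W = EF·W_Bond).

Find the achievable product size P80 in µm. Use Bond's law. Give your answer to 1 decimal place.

W_Bond = 10·Wi·(1/√P₈₀ − 1/√F₈₀)
W_Bond = W / EF = 6.169 / 1.3 = 4.7454 kWh/t
1/√P80 = 1/√F80 + W_Bond/(10·Wi)
  = 4.7454/(10·10.1) + 1/√21530 = 0.046984 + 0.006815 = 0.053799
P80 = (1/0.053799)² = 18.5876² = 345.50 µm

P80 = 345.5 µm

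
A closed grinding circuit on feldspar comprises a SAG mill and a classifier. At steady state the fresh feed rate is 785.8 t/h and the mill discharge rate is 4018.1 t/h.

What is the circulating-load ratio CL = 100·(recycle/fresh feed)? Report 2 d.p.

CL = 411.34 %

Steady state: M = F + R.
R = M − F = 4018.1 − 785.8 = 3232.3 t/h
CL = 100·R/F = 100·3232.3/785.8 = 411.34 %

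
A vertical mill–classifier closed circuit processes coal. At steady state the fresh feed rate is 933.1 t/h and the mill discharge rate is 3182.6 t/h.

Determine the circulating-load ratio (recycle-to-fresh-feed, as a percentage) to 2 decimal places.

CL = 241.08 %

Steady state: M = F + R.
R = M − F = 3182.6 − 933.1 = 2249.5 t/h
CL = 100·R/F = 100·2249.5/933.1 = 241.08 %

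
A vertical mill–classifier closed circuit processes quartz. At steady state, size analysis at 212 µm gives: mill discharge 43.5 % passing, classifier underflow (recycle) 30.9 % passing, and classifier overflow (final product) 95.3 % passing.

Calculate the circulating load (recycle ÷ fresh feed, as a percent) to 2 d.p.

CL = 411.11 %

Two-product formula at 212 µm:
(1+r)·d = r·u + o ⇒ r = (o−d)/(d−u)
r = (95.3 − 43.5)/(43.5 − 30.9) = 51.8/12.6 = 4.1111
CL = 100·r = 411.11 %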